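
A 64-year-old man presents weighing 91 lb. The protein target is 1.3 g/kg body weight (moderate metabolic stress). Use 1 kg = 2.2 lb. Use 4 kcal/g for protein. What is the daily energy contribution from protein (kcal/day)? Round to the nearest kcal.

Weight in kg = 91 ÷ 2.2 = 41.3636 kg.
Protein = 1.3 g/kg × 41.3636 kg = 53.7727 g/day.
Protein energy = 53.7727 g × 4 kcal/g = 215.0909 kcal/day.

215 kcal/day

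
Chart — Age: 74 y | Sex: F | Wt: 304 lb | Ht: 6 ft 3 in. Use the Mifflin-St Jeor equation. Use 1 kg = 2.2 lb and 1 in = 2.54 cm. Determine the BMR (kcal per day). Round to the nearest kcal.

Convert to metric: weight = 304 ÷ 2.2 = 138.1818 kg; height = (6×12 + 3) × 2.54 = 75 × 2.54 = 190.5 cm.
Mifflin-St Jeor (female): BMR = 10(138.1818) + 6.25(190.5) − 5(74) − 161 = 1381.8182 + 1190.625 − 370 − 161 = 2041.4432 kcal/day.

2041 kcal per day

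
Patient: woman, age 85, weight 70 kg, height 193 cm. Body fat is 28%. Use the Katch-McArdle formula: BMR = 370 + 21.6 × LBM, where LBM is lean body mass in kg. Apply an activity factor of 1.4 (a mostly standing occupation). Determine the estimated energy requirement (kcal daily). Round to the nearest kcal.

2042 kcal daily

LBM = 70 × (1 − 0.28) = 50.4 kg. Katch-McArdle: BMR = 370 + 21.6 × 50.4 = 1458.64 kcal/day.
TEE = BMR × activity factor = 1458.64 × 1.4 = 2042.096 kcal/day.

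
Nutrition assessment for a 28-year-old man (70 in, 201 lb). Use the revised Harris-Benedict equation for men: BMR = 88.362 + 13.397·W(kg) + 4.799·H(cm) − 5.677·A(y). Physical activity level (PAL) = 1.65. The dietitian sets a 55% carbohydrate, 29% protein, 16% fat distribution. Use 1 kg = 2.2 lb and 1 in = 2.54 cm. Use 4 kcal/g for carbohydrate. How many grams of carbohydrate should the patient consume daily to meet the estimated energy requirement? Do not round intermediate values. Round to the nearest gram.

Convert to metric: weight = 201 ÷ 2.2 = 91.3636 kg; height = 70 × 2.54 = 177.8 cm.
Harris-Benedict: BMR = 88.362 + 13.397(91.3636) + 4.799(177.8) − 5.677(28) = 2006.6668 kcal/day.
TEE = 2006.6668 × 1.65 = 3311.0003 kcal/day.
Carbohydrate energy = 55% × 3311.0003 = 1821.0502 kcal.
Carbohydrate = 1821.0502 ÷ 4 kcal/g = 455.2625 g.

455 g/day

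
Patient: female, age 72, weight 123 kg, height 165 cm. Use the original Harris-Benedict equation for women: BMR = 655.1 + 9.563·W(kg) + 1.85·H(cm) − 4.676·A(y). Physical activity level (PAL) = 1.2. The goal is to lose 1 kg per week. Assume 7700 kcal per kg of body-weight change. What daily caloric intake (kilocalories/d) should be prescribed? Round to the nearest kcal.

1060 kilocalories/d

Harris-Benedict: BMR = 655.1 + 9.563(123) + 1.85(165) − 4.676(72) = 1799.927 kcal/day.
TEE = 1799.927 × 1.2 = 2159.9124 kcal/day.
Required daily deficit = 1 × 7700 ÷ 7 = 1100 kcal/day.
Target intake = 2159.9124 − 1100 = 1059.9124 kcal/day.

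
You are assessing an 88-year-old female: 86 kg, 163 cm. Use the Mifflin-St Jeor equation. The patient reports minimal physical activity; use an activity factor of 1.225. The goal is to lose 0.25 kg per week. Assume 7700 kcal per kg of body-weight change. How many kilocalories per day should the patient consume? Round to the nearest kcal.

1290 kilocalories per day

Mifflin-St Jeor (female): BMR = 10(86) + 6.25(163) − 5(88) − 161 = 860 + 1018.75 − 440 − 161 = 1277.75 kcal/day.
TEE = 1277.75 × 1.225 = 1565.2438 kcal/day.
Required daily deficit = 0.25 × 7700 ÷ 7 = 275 kcal/day.
Target intake = 1565.2438 − 275 = 1290.2438 kcal/day.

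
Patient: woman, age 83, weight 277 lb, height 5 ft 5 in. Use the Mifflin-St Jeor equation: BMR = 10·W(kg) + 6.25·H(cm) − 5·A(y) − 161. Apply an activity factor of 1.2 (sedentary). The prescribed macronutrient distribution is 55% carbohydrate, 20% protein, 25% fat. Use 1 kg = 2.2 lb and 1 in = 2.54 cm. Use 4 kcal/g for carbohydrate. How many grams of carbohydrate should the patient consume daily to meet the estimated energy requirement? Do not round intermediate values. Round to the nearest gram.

283 g/day

Convert to metric: weight = 277 ÷ 2.2 = 125.9091 kg; height = (5×12 + 5) × 2.54 = 65 × 2.54 = 165.1 cm.
Mifflin-St Jeor (female): BMR = 10(125.9091) + 6.25(165.1) − 5(83) − 161 = 1259.0909 + 1031.875 − 415 − 161 = 1714.9659 kcal/day.
TEE = 1714.9659 × 1.2 = 2057.9591 kcal/day.
Carbohydrate energy = 55% × 2057.9591 = 1131.8775 kcal.
Carbohydrate = 1131.8775 ÷ 4 kcal/g = 282.9694 g.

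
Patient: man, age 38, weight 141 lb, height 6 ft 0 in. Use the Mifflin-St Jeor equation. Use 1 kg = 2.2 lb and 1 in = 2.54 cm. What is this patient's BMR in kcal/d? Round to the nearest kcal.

1599 kcal/d

Convert to metric: weight = 141 ÷ 2.2 = 64.0909 kg; height = (6×12 + 0) × 2.54 = 72 × 2.54 = 182.88 cm.
Mifflin-St Jeor (male): BMR = 10(64.0909) + 6.25(182.88) − 5(38) + 5 = 640.9091 + 1143 − 190 + 5 = 1598.9091 kcal/day.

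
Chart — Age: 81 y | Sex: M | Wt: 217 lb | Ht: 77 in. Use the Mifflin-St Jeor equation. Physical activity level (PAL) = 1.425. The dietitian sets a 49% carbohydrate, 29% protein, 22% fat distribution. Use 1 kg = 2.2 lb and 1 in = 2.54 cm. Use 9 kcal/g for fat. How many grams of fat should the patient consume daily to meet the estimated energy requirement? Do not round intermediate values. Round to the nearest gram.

63 g/day

Convert to metric: weight = 217 ÷ 2.2 = 98.6364 kg; height = 77 × 2.54 = 195.58 cm.
Mifflin-St Jeor (male): BMR = 10(98.6364) + 6.25(195.58) − 5(81) + 5 = 986.3636 + 1222.375 − 405 + 5 = 1808.7386 kcal/day.
TEE = 1808.7386 × 1.425 = 2577.4526 kcal/day.
Fat energy = 22% × 2577.4526 = 567.0396 kcal.
Fat = 567.0396 ÷ 9 kcal/g = 63.0044 g.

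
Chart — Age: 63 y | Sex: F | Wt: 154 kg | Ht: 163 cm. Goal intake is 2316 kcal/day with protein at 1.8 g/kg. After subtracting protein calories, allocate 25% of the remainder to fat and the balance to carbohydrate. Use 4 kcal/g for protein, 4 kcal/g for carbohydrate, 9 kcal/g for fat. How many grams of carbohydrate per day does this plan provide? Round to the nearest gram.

Protein = 1.8 × 154 = 277.2 g → 277.2 × 4 = 1108.8 kcal.
Non-protein calories = 2316 − 1108.8 = 1207.2 kcal.
Fat: 25% × 1207.2 = 301.8 kcal; carbohydrate: 905.4 kcal.
Carbohydrate: 905.4 kcal ÷ 4 kcal/g = 226.35 g.

226 g/day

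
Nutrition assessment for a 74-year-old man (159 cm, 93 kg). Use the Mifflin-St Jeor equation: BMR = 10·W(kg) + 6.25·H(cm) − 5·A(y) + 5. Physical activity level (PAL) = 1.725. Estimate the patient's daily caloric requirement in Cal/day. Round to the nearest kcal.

Mifflin-St Jeor (male): BMR = 10(93) + 6.25(159) − 5(74) + 5 = 930 + 993.75 − 370 + 5 = 1558.75 kcal/day.
TEE = BMR × activity factor = 1558.75 × 1.725 = 2688.8438 kcal/day.

2689 Cal/day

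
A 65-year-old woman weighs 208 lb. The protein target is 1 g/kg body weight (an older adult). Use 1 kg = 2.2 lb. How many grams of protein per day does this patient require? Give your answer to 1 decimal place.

94.5 g/day

Weight in kg = 208 ÷ 2.2 = 94.5455 kg.
Protein = 1 g/kg × 94.5455 kg = 94.5455 g/day.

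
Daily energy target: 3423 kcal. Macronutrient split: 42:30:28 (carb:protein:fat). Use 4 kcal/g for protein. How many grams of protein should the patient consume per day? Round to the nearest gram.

257 g/day

Protein energy = 30% × 3423 = 1026.9 kcal.
At 4 kcal/g: 1026.9 ÷ 4 = 256.725 g.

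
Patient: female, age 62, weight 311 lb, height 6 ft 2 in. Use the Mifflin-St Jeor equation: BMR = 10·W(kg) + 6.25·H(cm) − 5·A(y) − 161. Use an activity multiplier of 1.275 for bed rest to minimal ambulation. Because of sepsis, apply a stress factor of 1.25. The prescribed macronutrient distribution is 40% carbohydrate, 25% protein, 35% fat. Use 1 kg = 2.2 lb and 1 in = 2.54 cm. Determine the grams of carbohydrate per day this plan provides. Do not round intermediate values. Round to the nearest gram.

Convert to metric: weight = 311 ÷ 2.2 = 141.3636 kg; height = (6×12 + 2) × 2.54 = 74 × 2.54 = 187.96 cm.
Mifflin-St Jeor (female): BMR = 10(141.3636) + 6.25(187.96) − 5(62) − 161 = 1413.6364 + 1174.75 − 310 − 161 = 2117.3864 kcal/day.
TEE = 2117.3864 × 1.275 = 2699.6676 kcal/day.
With stress factor 1.25: 2699.6676 × 1.25 = 3374.5845 kcal/day.
Carbohydrate energy = 40% × 3374.5845 = 1349.8338 kcal.
Carbohydrate = 1349.8338 ÷ 4 kcal/g = 337.4585 g.

337 g/day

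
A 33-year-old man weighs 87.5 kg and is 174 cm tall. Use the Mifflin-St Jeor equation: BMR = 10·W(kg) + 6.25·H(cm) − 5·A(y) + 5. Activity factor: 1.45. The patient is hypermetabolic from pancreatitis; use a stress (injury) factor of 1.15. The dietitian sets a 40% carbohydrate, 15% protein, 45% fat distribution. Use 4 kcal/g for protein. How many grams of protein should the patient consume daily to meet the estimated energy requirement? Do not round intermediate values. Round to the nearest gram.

113 g/day

Mifflin-St Jeor (male): BMR = 10(87.5) + 6.25(174) − 5(33) + 5 = 875 + 1087.5 − 165 + 5 = 1802.5 kcal/day.
TEE = 1802.5 × 1.45 = 2613.625 kcal/day.
With stress factor 1.15: 2613.625 × 1.15 = 3005.6688 kcal/day.
Protein energy = 15% × 3005.6688 = 450.8503 kcal.
Protein = 450.8503 ÷ 4 kcal/g = 112.7126 g.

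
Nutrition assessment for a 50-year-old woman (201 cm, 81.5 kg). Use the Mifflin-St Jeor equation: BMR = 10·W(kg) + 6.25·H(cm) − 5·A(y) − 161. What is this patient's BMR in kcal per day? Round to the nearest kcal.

1660 kcal per day

Mifflin-St Jeor (female): BMR = 10(81.5) + 6.25(201) − 5(50) − 161 = 815 + 1256.25 − 250 − 161 = 1660.25 kcal/day.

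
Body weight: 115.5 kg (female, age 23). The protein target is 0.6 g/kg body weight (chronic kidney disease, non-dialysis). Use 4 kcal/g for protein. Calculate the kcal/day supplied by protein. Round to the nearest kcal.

Protein = 0.6 g/kg × 115.5 kg = 69.3 g/day.
Protein energy = 69.3 g × 4 kcal/g = 277.2 kcal/day.

277 kcal/day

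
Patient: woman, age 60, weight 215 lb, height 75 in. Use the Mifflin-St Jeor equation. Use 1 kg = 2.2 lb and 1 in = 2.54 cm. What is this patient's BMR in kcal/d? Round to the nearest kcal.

1707 kcal/d

Convert to metric: weight = 215 ÷ 2.2 = 97.7273 kg; height = 75 × 2.54 = 190.5 cm.
Mifflin-St Jeor (female): BMR = 10(97.7273) + 6.25(190.5) − 5(60) − 161 = 977.2727 + 1190.625 − 300 − 161 = 1706.8977 kcal/day.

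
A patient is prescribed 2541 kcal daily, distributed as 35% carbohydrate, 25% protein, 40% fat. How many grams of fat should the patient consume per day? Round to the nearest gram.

Fat energy = 40% × 2541 = 1016.4 kcal.
At 9 kcal/g: 1016.4 ÷ 9 = 112.9333 g.

113 g/day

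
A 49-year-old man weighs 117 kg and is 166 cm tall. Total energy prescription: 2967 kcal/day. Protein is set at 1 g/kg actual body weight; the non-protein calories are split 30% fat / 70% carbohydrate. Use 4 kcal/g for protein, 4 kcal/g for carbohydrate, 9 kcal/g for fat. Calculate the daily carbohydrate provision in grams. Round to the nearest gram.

437 g/day

Protein = 1 × 117 = 117 g → 117 × 4 = 468 kcal.
Non-protein calories = 2967 − 468 = 2499 kcal.
Fat: 30% × 2499 = 749.7 kcal; carbohydrate: 1749.3 kcal.
Carbohydrate: 1749.3 kcal ÷ 4 kcal/g = 437.325 g.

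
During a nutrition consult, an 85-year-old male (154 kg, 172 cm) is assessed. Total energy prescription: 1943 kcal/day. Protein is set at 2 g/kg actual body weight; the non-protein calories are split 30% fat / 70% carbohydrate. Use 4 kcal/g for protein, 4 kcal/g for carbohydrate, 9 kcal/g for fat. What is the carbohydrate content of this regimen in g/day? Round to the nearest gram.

124 g/day

Protein = 2 × 154 = 308 g → 308 × 4 = 1232 kcal.
Non-protein calories = 1943 − 1232 = 711 kcal.
Fat: 30% × 711 = 213.3 kcal; carbohydrate: 497.7 kcal.
Carbohydrate: 497.7 kcal ÷ 4 kcal/g = 124.425 g.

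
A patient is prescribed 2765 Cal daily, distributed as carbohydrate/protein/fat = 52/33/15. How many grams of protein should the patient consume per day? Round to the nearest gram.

228 g/day

Protein energy = 33% × 2765 = 912.45 kcal.
At 4 kcal/g: 912.45 ÷ 4 = 228.1125 g.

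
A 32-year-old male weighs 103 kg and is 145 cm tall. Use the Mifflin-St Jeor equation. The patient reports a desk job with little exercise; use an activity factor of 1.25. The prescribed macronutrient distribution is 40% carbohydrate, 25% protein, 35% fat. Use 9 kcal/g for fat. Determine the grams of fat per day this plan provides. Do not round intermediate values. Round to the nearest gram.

Mifflin-St Jeor (male): BMR = 10(103) + 6.25(145) − 5(32) + 5 = 1030 + 906.25 − 160 + 5 = 1781.25 kcal/day.
TEE = 1781.25 × 1.25 = 2226.5625 kcal/day.
Fat energy = 35% × 2226.5625 = 779.2969 kcal.
Fat = 779.2969 ÷ 9 kcal/g = 86.5885 g.

87 g/day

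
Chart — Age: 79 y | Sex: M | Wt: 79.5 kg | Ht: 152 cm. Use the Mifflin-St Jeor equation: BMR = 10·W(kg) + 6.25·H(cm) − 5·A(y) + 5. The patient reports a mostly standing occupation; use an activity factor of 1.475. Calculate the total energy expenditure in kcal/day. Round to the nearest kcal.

Mifflin-St Jeor (male): BMR = 10(79.5) + 6.25(152) − 5(79) + 5 = 795 + 950 − 395 + 5 = 1355 kcal/day.
TEE = BMR × activity factor = 1355 × 1.475 = 1998.625 kcal/day.

1999 kcal/day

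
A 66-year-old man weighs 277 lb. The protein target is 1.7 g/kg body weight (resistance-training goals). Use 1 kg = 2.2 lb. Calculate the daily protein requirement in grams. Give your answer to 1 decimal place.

214.0 g/day

Weight in kg = 277 ÷ 2.2 = 125.9091 kg.
Protein = 1.7 g/kg × 125.9091 kg = 214.0455 g/day.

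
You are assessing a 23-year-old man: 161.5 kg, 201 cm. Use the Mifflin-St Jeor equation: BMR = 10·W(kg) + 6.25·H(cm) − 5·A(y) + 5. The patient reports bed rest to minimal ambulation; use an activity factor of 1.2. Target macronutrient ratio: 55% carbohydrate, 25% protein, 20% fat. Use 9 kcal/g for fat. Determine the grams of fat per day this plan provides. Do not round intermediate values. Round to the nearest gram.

Mifflin-St Jeor (male): BMR = 10(161.5) + 6.25(201) − 5(23) + 5 = 1615 + 1256.25 − 115 + 5 = 2761.25 kcal/day.
TEE = 2761.25 × 1.2 = 3313.5 kcal/day.
Fat energy = 20% × 3313.5 = 662.7 kcal.
Fat = 662.7 ÷ 9 kcal/g = 73.6333 g.

74 g/day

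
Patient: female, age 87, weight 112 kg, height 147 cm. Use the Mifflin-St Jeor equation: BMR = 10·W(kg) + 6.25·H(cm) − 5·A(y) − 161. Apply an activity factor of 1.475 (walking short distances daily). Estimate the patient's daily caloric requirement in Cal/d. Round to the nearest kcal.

Mifflin-St Jeor (female): BMR = 10(112) + 6.25(147) − 5(87) − 161 = 1120 + 918.75 − 435 − 161 = 1442.75 kcal/day.
TEE = BMR × activity factor = 1442.75 × 1.475 = 2128.0563 kcal/day.

2128 Cal/d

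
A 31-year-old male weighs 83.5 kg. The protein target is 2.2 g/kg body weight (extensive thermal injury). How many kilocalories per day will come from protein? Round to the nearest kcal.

735 kcal/day

Protein = 2.2 g/kg × 83.5 kg = 183.7 g/day.
Protein energy = 183.7 g × 4 kcal/g = 734.8 kcal/day.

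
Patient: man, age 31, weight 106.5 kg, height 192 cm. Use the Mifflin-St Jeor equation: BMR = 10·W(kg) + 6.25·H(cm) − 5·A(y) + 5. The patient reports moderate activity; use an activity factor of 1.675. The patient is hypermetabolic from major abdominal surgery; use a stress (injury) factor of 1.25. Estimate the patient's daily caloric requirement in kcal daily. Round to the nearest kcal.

Mifflin-St Jeor (male): BMR = 10(106.5) + 6.25(192) − 5(31) + 5 = 1065 + 1200 − 155 + 5 = 2115 kcal/day.
TEE = BMR × activity factor = 2115 × 1.675 = 3542.625 kcal/day.
Apply stress factor: 3542.625 × 1.25 = 4428.2813 kcal/day.

4428 kcal daily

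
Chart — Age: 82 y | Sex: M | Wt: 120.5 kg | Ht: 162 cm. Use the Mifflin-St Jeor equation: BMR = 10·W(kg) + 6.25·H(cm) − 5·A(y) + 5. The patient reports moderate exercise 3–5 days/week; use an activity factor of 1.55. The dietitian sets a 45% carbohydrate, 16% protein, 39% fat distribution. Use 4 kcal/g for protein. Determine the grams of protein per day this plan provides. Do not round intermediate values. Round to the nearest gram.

Mifflin-St Jeor (male): BMR = 10(120.5) + 6.25(162) − 5(82) + 5 = 1205 + 1012.5 − 410 + 5 = 1812.5 kcal/day.
TEE = 1812.5 × 1.55 = 2809.375 kcal/day.
Protein energy = 16% × 2809.375 = 449.5 kcal.
Protein = 449.5 ÷ 4 kcal/g = 112.375 g.

112 g/day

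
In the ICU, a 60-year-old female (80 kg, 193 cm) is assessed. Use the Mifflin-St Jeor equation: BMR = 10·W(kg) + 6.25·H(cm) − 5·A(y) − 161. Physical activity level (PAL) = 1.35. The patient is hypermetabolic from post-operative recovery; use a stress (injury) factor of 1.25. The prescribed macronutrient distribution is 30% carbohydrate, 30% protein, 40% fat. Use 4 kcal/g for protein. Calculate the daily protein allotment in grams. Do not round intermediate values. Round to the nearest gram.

Mifflin-St Jeor (female): BMR = 10(80) + 6.25(193) − 5(60) − 161 = 800 + 1206.25 − 300 − 161 = 1545.25 kcal/day.
TEE = 1545.25 × 1.35 = 2086.0875 kcal/day.
With stress factor 1.25: 2086.0875 × 1.25 = 2607.6094 kcal/day.
Protein energy = 30% × 2607.6094 = 782.2828 kcal.
Protein = 782.2828 ÷ 4 kcal/g = 195.5707 g.

196 g/day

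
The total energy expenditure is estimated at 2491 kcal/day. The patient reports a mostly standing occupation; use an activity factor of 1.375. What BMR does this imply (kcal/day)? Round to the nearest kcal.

BMR = TEE ÷ activity factor = 2491 ÷ 1.375 = 1811.6364 kcal/day.

1812 kcal/day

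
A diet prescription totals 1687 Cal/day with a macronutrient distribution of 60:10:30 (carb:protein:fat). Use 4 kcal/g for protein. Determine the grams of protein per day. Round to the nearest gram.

42 g/day

Protein energy = 10% × 1687 = 168.7 kcal.
At 4 kcal/g: 168.7 ÷ 4 = 42.175 g.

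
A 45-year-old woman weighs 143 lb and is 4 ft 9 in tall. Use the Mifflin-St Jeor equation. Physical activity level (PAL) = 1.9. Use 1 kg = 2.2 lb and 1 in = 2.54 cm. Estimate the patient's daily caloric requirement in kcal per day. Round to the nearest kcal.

2221 kcal per day

Convert to metric: weight = 143 ÷ 2.2 = 65 kg; height = (4×12 + 9) × 2.54 = 57 × 2.54 = 144.78 cm.
Mifflin-St Jeor (female): BMR = 10(65) + 6.25(144.78) − 5(45) − 161 = 650 + 904.875 − 225 − 161 = 1168.875 kcal/day.
TEE = BMR × activity factor = 1168.875 × 1.9 = 2220.8625 kcal/day.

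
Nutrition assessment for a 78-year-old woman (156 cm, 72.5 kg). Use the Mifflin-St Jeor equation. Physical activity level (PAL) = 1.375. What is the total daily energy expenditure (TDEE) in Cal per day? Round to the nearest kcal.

Mifflin-St Jeor (female): BMR = 10(72.5) + 6.25(156) − 5(78) − 161 = 725 + 975 − 390 − 161 = 1149 kcal/day.
TEE = BMR × activity factor = 1149 × 1.375 = 1579.875 kcal/day.

1580 Cal per day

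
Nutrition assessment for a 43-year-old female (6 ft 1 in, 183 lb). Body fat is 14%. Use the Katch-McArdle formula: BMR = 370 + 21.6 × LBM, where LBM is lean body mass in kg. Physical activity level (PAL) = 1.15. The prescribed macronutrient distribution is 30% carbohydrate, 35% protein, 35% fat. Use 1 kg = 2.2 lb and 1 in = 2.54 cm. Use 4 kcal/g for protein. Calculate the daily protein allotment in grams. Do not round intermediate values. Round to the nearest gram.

193 g/day

Convert to metric: weight = 183 ÷ 2.2 = 83.1818 kg; height = (6×12 + 1) × 2.54 = 73 × 2.54 = 185.42 cm.
LBM = 83.1818 × (1 − 0.14) = 71.5364 kg. Katch-McArdle: BMR = 370 + 21.6 × 71.5364 = 1915.1855 kcal/day.
TEE = 1915.1855 × 1.15 = 2202.4633 kcal/day.
Protein energy = 35% × 2202.4633 = 770.8621 kcal.
Protein = 770.8621 ÷ 4 kcal/g = 192.7155 g.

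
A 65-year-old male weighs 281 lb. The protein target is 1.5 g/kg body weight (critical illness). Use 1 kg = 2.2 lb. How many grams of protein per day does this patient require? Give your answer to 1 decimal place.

191.6 g/day

Weight in kg = 281 ÷ 2.2 = 127.7273 kg.
Protein = 1.5 g/kg × 127.7273 kg = 191.5909 g/day.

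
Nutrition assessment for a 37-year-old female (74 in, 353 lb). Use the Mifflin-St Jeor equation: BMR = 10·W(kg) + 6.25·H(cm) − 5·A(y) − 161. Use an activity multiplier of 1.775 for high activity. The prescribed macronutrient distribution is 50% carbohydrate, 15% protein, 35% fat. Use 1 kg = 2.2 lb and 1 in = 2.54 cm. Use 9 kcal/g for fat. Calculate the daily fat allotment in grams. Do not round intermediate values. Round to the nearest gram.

168 g/day

Convert to metric: weight = 353 ÷ 2.2 = 160.4545 kg; height = 74 × 2.54 = 187.96 cm.
Mifflin-St Jeor (female): BMR = 10(160.4545) + 6.25(187.96) − 5(37) − 161 = 1604.5455 + 1174.75 − 185 − 161 = 2433.2955 kcal/day.
TEE = 2433.2955 × 1.775 = 4319.0994 kcal/day.
Fat energy = 35% × 4319.0994 = 1511.6848 kcal.
Fat = 1511.6848 ÷ 9 kcal/g = 167.965 g.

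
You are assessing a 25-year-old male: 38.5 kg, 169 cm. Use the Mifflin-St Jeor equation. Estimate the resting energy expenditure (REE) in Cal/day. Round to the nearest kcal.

1321 Cal/day

Mifflin-St Jeor (male): BMR = 10(38.5) + 6.25(169) − 5(25) + 5 = 385 + 1056.25 − 125 + 5 = 1321.25 kcal/day.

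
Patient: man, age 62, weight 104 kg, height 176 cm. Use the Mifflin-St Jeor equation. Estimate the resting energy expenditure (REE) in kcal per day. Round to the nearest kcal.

Mifflin-St Jeor (male): BMR = 10(104) + 6.25(176) − 5(62) + 5 = 1040 + 1100 − 310 + 5 = 1835 kcal/day.

1835 kcal per day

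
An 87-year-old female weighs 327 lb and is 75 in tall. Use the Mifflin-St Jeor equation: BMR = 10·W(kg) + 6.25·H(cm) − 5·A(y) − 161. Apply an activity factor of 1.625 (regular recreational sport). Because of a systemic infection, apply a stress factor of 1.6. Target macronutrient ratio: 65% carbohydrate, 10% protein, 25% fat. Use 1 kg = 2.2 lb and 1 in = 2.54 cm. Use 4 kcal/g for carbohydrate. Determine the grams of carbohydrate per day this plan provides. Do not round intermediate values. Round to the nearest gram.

879 g/day

Convert to metric: weight = 327 ÷ 2.2 = 148.6364 kg; height = 75 × 2.54 = 190.5 cm.
Mifflin-St Jeor (female): BMR = 10(148.6364) + 6.25(190.5) − 5(87) − 161 = 1486.3636 + 1190.625 − 435 − 161 = 2080.9886 kcal/day.
TEE = 2080.9886 × 1.625 = 3381.6065 kcal/day.
With stress factor 1.6: 3381.6065 × 1.6 = 5410.5705 kcal/day.
Carbohydrate energy = 65% × 5410.5705 = 3516.8708 kcal.
Carbohydrate = 3516.8708 ÷ 4 kcal/g = 879.2177 g.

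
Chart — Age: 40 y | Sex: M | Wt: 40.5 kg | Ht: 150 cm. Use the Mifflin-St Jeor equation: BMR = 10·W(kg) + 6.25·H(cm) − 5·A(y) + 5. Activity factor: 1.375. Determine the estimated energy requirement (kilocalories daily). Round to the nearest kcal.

1578 kilocalories daily

Mifflin-St Jeor (male): BMR = 10(40.5) + 6.25(150) − 5(40) + 5 = 405 + 937.5 − 200 + 5 = 1147.5 kcal/day.
TEE = BMR × activity factor = 1147.5 × 1.375 = 1577.8125 kcal/day.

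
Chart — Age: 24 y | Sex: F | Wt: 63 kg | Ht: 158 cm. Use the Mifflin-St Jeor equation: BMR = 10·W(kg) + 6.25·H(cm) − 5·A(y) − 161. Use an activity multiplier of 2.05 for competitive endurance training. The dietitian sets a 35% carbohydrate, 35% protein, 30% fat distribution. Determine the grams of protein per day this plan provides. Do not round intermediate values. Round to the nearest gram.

240 g/day

Mifflin-St Jeor (female): BMR = 10(63) + 6.25(158) − 5(24) − 161 = 630 + 987.5 − 120 − 161 = 1336.5 kcal/day.
TEE = 1336.5 × 2.05 = 2739.825 kcal/day.
Protein energy = 35% × 2739.825 = 958.9388 kcal.
Protein = 958.9388 ÷ 4 kcal/g = 239.7347 g.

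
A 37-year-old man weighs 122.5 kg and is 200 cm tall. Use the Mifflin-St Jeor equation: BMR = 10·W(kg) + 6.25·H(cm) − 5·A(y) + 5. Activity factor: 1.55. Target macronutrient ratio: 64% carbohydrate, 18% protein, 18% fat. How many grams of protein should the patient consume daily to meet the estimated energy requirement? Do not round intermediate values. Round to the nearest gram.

160 g/day

Mifflin-St Jeor (male): BMR = 10(122.5) + 6.25(200) − 5(37) + 5 = 1225 + 1250 − 185 + 5 = 2295 kcal/day.
TEE = 2295 × 1.55 = 3557.25 kcal/day.
Protein energy = 18% × 3557.25 = 640.305 kcal.
Protein = 640.305 ÷ 4 kcal/g = 160.0763 g.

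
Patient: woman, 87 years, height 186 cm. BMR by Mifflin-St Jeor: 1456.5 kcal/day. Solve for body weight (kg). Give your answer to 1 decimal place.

1456.5 = 10·W + 6.25(186) − 5(87) − 161
10·W = 1456.5 − 566.5 = 890, so W = 89 kg.

89.0 kg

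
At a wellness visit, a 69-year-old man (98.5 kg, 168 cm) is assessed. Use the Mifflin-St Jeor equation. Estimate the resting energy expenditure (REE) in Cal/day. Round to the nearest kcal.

Mifflin-St Jeor (male): BMR = 10(98.5) + 6.25(168) − 5(69) + 5 = 985 + 1050 − 345 + 5 = 1695 kcal/day.

1695 Cal/day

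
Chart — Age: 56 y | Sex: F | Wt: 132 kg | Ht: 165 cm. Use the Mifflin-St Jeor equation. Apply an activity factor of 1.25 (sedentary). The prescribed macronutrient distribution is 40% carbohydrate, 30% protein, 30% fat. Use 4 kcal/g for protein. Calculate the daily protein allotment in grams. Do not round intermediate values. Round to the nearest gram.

Mifflin-St Jeor (female): BMR = 10(132) + 6.25(165) − 5(56) − 161 = 1320 + 1031.25 − 280 − 161 = 1910.25 kcal/day.
TEE = 1910.25 × 1.25 = 2387.8125 kcal/day.
Protein energy = 30% × 2387.8125 = 716.3438 kcal.
Protein = 716.3438 ÷ 4 kcal/g = 179.0859 g.

179 g/day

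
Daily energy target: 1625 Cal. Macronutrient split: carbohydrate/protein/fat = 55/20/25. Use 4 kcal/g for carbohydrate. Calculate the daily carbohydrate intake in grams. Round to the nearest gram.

223 g/day

Carbohydrate energy = 55% × 1625 = 893.75 kcal.
At 4 kcal/g: 893.75 ÷ 4 = 223.4375 g.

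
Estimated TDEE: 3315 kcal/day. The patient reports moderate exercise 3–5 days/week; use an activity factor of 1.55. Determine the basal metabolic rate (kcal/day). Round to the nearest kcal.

BMR = TEE ÷ activity factor = 3315 ÷ 1.55 = 2138.7097 kcal/day.

2139 kcal/day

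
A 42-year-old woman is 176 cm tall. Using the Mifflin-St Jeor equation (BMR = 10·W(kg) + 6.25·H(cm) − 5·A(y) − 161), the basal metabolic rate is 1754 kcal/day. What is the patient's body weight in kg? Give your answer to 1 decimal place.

102.5 kg

1754 = 10·W + 6.25(176) − 5(42) − 161
10·W = 1754 − 729 = 1025, so W = 102.5 kg.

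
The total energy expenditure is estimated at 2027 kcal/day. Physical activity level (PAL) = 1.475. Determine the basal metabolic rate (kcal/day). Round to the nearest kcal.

1374 kcal/day

BMR = TEE ÷ activity factor = 2027 ÷ 1.475 = 1374.2373 kcal/day.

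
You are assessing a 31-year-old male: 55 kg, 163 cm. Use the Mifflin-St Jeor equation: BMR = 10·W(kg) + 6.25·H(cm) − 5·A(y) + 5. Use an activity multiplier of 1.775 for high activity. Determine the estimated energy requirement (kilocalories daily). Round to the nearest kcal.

Mifflin-St Jeor (male): BMR = 10(55) + 6.25(163) − 5(31) + 5 = 550 + 1018.75 − 155 + 5 = 1418.75 kcal/day.
TEE = BMR × activity factor = 1418.75 × 1.775 = 2518.2813 kcal/day.

2518 kilocalories daily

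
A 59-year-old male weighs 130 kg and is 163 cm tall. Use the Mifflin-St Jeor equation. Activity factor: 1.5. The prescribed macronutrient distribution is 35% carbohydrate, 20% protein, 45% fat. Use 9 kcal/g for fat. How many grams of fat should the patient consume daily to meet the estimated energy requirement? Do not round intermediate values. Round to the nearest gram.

Mifflin-St Jeor (male): BMR = 10(130) + 6.25(163) − 5(59) + 5 = 1300 + 1018.75 − 295 + 5 = 2028.75 kcal/day.
TEE = 2028.75 × 1.5 = 3043.125 kcal/day.
Fat energy = 45% × 3043.125 = 1369.4063 kcal.
Fat = 1369.4063 ÷ 9 kcal/g = 152.1563 g.

152 g/day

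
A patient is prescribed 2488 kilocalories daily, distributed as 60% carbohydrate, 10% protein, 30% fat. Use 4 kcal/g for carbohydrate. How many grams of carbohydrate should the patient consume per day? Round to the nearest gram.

Carbohydrate energy = 60% × 2488 = 1492.8 kcal.
At 4 kcal/g: 1492.8 ÷ 4 = 373.2 g.

373 g/day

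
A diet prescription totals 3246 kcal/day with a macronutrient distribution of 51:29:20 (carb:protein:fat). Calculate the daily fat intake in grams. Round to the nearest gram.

Fat energy = 20% × 3246 = 649.2 kcal.
At 9 kcal/g: 649.2 ÷ 9 = 72.1333 g.

72 g/day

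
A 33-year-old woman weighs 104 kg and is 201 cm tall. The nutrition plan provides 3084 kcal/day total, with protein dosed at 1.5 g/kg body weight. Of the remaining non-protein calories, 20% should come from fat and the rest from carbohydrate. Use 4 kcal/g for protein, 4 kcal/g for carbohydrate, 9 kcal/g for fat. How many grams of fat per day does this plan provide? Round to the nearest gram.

Protein = 1.5 × 104 = 156 g → 156 × 4 = 624 kcal.
Non-protein calories = 3084 − 624 = 2460 kcal.
Fat: 20% × 2460 = 492 kcal; carbohydrate: 1968 kcal.
Fat: 492 kcal ÷ 9 kcal/g = 54.6667 g.

55 g/day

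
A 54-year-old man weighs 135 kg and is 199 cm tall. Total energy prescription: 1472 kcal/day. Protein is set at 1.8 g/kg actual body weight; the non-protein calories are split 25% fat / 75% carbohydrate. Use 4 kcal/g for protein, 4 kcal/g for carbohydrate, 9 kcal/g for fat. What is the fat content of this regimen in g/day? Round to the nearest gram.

Protein = 1.8 × 135 = 243 g → 243 × 4 = 972 kcal.
Non-protein calories = 1472 − 972 = 500 kcal.
Fat: 25% × 500 = 125 kcal; carbohydrate: 375 kcal.
Fat: 125 kcal ÷ 9 kcal/g = 13.8889 g.

14 g/day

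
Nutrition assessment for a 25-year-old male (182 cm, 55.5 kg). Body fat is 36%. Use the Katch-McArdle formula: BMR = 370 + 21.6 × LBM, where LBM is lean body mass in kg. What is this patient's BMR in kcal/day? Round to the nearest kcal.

1137 kcal/day

LBM = 55.5 × (1 − 0.36) = 35.52 kg. Katch-McArdle: BMR = 370 + 21.6 × 35.52 = 1137.232 kcal/day.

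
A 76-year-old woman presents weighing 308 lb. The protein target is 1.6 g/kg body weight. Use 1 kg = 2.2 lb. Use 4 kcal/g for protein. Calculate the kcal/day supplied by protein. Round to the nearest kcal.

896 kcal/day

Weight in kg = 308 ÷ 2.2 = 140 kg.
Protein = 1.6 g/kg × 140 kg = 224 g/day.
Protein energy = 224 g × 4 kcal/g = 896 kcal/day.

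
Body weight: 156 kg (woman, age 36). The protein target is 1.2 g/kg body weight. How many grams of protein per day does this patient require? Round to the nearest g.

Protein = 1.2 g/kg × 156 kg = 187.2 g/day.

187 g/day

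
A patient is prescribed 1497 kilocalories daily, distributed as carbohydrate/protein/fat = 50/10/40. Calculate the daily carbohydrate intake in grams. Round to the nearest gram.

187 g/day

Carbohydrate energy = 50% × 1497 = 748.5 kcal.
At 4 kcal/g: 748.5 ÷ 4 = 187.125 g.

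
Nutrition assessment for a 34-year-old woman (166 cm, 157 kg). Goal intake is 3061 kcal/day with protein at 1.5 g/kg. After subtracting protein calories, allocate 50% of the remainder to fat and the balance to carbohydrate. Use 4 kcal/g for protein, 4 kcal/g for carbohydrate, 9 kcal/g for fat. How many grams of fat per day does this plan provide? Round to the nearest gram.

Protein = 1.5 × 157 = 235.5 g → 235.5 × 4 = 942 kcal.
Non-protein calories = 3061 − 942 = 2119 kcal.
Fat: 50% × 2119 = 1059.5 kcal; carbohydrate: 1059.5 kcal.
Fat: 1059.5 kcal ÷ 9 kcal/g = 117.7222 g.

118 g/day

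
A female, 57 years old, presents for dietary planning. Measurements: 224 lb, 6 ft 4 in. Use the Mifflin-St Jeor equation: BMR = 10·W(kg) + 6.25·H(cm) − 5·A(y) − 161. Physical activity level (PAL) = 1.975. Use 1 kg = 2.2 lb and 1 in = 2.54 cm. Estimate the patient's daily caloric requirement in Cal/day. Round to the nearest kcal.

3513 Cal/day

Convert to metric: weight = 224 ÷ 2.2 = 101.8182 kg; height = (6×12 + 4) × 2.54 = 76 × 2.54 = 193.04 cm.
Mifflin-St Jeor (female): BMR = 10(101.8182) + 6.25(193.04) − 5(57) − 161 = 1018.1818 + 1206.5 − 285 − 161 = 1778.6818 kcal/day.
TEE = BMR × activity factor = 1778.6818 × 1.975 = 3512.8966 kcal/day.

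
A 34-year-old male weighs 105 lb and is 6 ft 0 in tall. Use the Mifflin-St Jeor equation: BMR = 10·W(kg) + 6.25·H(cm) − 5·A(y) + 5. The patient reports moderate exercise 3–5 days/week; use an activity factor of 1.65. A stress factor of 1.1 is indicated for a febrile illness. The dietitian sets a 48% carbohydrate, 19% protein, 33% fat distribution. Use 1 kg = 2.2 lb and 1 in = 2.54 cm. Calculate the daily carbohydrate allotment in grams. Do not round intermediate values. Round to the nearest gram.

317 g/day

Convert to metric: weight = 105 ÷ 2.2 = 47.7273 kg; height = (6×12 + 0) × 2.54 = 72 × 2.54 = 182.88 cm.
Mifflin-St Jeor (male): BMR = 10(47.7273) + 6.25(182.88) − 5(34) + 5 = 477.2727 + 1143 − 170 + 5 = 1455.2727 kcal/day.
TEE = 1455.2727 × 1.65 = 2401.2 kcal/day.
With stress factor 1.1: 2401.2 × 1.1 = 2641.32 kcal/day.
Carbohydrate energy = 48% × 2641.32 = 1267.8336 kcal.
Carbohydrate = 1267.8336 ÷ 4 kcal/g = 316.9584 g.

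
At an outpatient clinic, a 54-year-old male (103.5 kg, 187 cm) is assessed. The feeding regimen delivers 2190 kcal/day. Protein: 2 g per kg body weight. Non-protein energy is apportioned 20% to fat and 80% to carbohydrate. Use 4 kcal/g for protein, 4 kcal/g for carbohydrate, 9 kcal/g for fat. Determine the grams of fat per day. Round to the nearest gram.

30 g/day

Protein = 2 × 103.5 = 207 g → 207 × 4 = 828 kcal.
Non-protein calories = 2190 − 828 = 1362 kcal.
Fat: 20% × 1362 = 272.4 kcal; carbohydrate: 1089.6 kcal.
Fat: 272.4 kcal ÷ 9 kcal/g = 30.2667 g.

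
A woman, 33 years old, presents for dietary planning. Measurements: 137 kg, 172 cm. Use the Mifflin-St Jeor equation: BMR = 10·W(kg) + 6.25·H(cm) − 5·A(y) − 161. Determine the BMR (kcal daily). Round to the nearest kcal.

Mifflin-St Jeor (female): BMR = 10(137) + 6.25(172) − 5(33) − 161 = 1370 + 1075 − 165 − 161 = 2119 kcal/day.

2119 kcal daily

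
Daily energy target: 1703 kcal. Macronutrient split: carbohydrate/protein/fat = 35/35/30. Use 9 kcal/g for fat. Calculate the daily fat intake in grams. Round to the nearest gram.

57 g/day

Fat energy = 30% × 1703 = 510.9 kcal.
At 9 kcal/g: 510.9 ÷ 9 = 56.7667 g.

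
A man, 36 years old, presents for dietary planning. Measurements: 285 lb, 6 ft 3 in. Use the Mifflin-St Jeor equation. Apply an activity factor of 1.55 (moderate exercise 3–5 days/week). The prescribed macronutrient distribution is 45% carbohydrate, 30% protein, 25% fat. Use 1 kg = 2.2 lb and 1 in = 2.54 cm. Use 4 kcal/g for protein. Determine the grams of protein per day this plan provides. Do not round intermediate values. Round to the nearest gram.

Convert to metric: weight = 285 ÷ 2.2 = 129.5455 kg; height = (6×12 + 3) × 2.54 = 75 × 2.54 = 190.5 cm.
Mifflin-St Jeor (male): BMR = 10(129.5455) + 6.25(190.5) − 5(36) + 5 = 1295.4545 + 1190.625 − 180 + 5 = 2311.0795 kcal/day.
TEE = 2311.0795 × 1.55 = 3582.1733 kcal/day.
Protein energy = 30% × 3582.1733 = 1074.652 kcal.
Protein = 1074.652 ÷ 4 kcal/g = 268.663 g.

269 g/day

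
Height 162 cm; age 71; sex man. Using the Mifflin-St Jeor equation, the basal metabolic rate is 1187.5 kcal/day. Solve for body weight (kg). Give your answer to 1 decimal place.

52.5 kg

1187.5 = 10·W + 6.25(162) − 5(71) + 5
10·W = 1187.5 − 662.5 = 525, so W = 52.5 kg.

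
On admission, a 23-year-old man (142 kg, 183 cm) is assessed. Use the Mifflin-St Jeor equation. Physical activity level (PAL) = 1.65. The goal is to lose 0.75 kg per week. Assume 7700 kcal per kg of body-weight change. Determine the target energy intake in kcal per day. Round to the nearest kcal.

Mifflin-St Jeor (male): BMR = 10(142) + 6.25(183) − 5(23) + 5 = 1420 + 1143.75 − 115 + 5 = 2453.75 kcal/day.
TEE = 2453.75 × 1.65 = 4048.6875 kcal/day.
Required daily deficit = 0.75 × 7700 ÷ 7 = 825 kcal/day.
Target intake = 4048.6875 − 825 = 3223.6875 kcal/day.

3224 kcal per day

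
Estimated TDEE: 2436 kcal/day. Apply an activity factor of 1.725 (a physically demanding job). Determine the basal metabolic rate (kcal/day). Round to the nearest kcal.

1412 kcal/day

BMR = TEE ÷ activity factor = 2436 ÷ 1.725 = 1412.1739 kcal/day.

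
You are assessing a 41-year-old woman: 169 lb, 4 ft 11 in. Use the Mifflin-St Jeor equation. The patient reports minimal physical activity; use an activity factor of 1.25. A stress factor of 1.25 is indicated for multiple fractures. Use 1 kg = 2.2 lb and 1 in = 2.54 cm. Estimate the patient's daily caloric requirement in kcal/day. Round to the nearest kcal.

Convert to metric: weight = 169 ÷ 2.2 = 76.8182 kg; height = (4×12 + 11) × 2.54 = 59 × 2.54 = 149.86 cm.
Mifflin-St Jeor (female): BMR = 10(76.8182) + 6.25(149.86) − 5(41) − 161 = 768.1818 + 936.625 − 205 − 161 = 1338.8068 kcal/day.
TEE = BMR × activity factor = 1338.8068 × 1.25 = 1673.5085 kcal/day.
Apply stress factor: 1673.5085 × 1.25 = 2091.8857 kcal/day.

2092 kcal/day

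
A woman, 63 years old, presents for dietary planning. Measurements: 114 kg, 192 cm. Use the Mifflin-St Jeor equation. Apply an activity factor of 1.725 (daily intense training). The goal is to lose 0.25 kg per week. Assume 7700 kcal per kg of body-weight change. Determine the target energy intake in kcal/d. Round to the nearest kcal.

2940 kcal/d

Mifflin-St Jeor (female): BMR = 10(114) + 6.25(192) − 5(63) − 161 = 1140 + 1200 − 315 − 161 = 1864 kcal/day.
TEE = 1864 × 1.725 = 3215.4 kcal/day.
Required daily deficit = 0.25 × 7700 ÷ 7 = 275 kcal/day.
Target intake = 3215.4 − 275 = 2940.4 kcal/day.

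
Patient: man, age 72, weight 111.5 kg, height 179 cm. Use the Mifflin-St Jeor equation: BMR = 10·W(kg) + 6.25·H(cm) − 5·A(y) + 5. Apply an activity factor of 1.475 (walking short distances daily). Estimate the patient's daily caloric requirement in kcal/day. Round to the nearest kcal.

2771 kcal/day

Mifflin-St Jeor (male): BMR = 10(111.5) + 6.25(179) − 5(72) + 5 = 1115 + 1118.75 − 360 + 5 = 1878.75 kcal/day.
TEE = BMR × activity factor = 1878.75 × 1.475 = 2771.1563 kcal/day.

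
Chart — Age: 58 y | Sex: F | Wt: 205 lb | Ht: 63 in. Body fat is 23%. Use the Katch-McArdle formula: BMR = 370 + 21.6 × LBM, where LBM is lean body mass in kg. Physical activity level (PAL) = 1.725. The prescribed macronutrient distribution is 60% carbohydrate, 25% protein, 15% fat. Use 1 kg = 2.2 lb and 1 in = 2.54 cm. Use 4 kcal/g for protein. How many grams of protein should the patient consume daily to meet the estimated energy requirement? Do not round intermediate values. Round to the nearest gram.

Convert to metric: weight = 205 ÷ 2.2 = 93.1818 kg; height = 63 × 2.54 = 160.02 cm.
LBM = 93.1818 × (1 − 0.23) = 71.75 kg. Katch-McArdle: BMR = 370 + 21.6 × 71.75 = 1919.8 kcal/day.
TEE = 1919.8 × 1.725 = 3311.655 kcal/day.
Protein energy = 25% × 3311.655 = 827.9138 kcal.
Protein = 827.9138 ÷ 4 kcal/g = 206.9784 g.

207 g/day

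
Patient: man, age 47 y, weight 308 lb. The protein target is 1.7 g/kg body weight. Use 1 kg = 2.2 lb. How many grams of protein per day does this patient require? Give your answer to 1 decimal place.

Weight in kg = 308 ÷ 2.2 = 140 kg.
Protein = 1.7 g/kg × 140 kg = 238 g/day.

238.0 g/day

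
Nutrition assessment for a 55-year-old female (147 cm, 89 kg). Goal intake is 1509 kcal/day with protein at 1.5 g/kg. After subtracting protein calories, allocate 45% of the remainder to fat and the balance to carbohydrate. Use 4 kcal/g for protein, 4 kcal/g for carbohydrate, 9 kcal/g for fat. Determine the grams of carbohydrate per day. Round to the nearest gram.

134 g/day

Protein = 1.5 × 89 = 133.5 g → 133.5 × 4 = 534 kcal.
Non-protein calories = 1509 − 534 = 975 kcal.
Fat: 45% × 975 = 438.75 kcal; carbohydrate: 536.25 kcal.
Carbohydrate: 536.25 kcal ÷ 4 kcal/g = 134.0625 g.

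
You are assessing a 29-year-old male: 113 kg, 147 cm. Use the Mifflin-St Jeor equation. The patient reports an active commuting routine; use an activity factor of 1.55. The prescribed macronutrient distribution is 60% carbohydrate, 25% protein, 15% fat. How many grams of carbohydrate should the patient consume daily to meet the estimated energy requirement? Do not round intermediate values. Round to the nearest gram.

Mifflin-St Jeor (male): BMR = 10(113) + 6.25(147) − 5(29) + 5 = 1130 + 918.75 − 145 + 5 = 1908.75 kcal/day.
TEE = 1908.75 × 1.55 = 2958.5625 kcal/day.
Carbohydrate energy = 60% × 2958.5625 = 1775.1375 kcal.
Carbohydrate = 1775.1375 ÷ 4 kcal/g = 443.7844 g.

444 g/day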